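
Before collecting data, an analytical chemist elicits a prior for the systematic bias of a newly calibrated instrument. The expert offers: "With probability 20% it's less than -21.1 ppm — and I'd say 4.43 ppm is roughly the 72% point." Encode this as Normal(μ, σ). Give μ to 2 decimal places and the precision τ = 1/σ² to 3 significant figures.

The p-quantile of Normal(μ,σ) is μ + z_p·σ, with z_{0.2} = -0.8416 and z_{0.72} = 0.5828.
Eliminate σ: μ = (z₂·x₁ − z₁·x₂)/(z₂ − z₁) = (0.5828·-21.1 − (-0.8416)·4.43)/1.424 = -6.02.
Then σ = (x₂ − x₁)/(z₂ − z₁) = (4.43 − -21.1)/1.424 = 17.92.
Precision τ = 1/σ² = 1/17.92² = 0.00311.

μ = -6.02, τ = 0.00311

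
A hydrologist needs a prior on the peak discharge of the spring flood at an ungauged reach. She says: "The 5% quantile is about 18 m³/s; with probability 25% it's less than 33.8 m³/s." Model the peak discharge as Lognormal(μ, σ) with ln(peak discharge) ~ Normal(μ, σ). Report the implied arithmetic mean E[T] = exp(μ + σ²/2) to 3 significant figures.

If T ~ Lognormal(μ,σ) then ln T ~ Normal(μ,σ), so the p-quantile of ln T is μ + z_p·σ.
ln(18) = 2.89 and ln(33.8) = 3.52; z_{0.05} = -1.645, z_{0.25} = -0.6745.
σ = (3.52 − 2.89)/(-0.6745 − (-1.645)) = 0.649.
μ = 2.89 − (-1.645)·0.649 = 3.958.
E[T] = exp(μ + σ²/2) = exp(3.958 + 0.2108) = 64.7 m³/s.

E[T] ≈ 64.7 m³/s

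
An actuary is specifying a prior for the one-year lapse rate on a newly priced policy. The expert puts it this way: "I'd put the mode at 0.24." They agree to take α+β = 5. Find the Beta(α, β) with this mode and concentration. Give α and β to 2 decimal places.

α = 1.72, β = 3.28

For α,β > 1 the Beta mode is (α−1)/(α+β−2). With α+β = 5, the mode is (α−1)/3.
Set (α−1)/3 = 0.24 → α = 1 + 0.24·3 = 1.72.
β = 5 − α = 3.28.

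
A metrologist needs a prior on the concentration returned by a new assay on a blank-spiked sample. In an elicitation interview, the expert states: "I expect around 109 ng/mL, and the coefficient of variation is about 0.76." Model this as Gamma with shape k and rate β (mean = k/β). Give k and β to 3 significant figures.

k ≈ 1.73, β ≈ 0.0159

For Gamma(k, rate β): mean = k/β, variance = k/β², so CV = 1/√k.
CV = 0.76, hence k = 1/CV² = 1.73.
Then β = k/mean = 1.73/109 = 0.0159.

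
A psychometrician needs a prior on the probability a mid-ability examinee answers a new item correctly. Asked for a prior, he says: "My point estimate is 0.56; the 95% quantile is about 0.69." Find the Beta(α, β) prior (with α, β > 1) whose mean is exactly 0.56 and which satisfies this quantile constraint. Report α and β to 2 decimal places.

α ≈ 20.98, β ≈ 16.48

With mean 0.56 fixed, write α = 0.56s, β = 0.44s where s = α+β.
Need P(θ < 0.69) = 0.95 under Beta(0.56s, 0.44s). Normal approximation: (q−m)/√(m(1−m)/s) ≈ z_{0.95} = 1.64, so s ≈ 0.56·0.44·(1.64)²/(0.69−0.56)² = 39.4.
At s = 39.4: P(θ<0.69) ≈ 0.954. Adjusting to match 0.95 gives s ≈ 37.46.
So α = 0.56·37.46 ≈ 20.98, β = 0.44·37.46 ≈ 16.48.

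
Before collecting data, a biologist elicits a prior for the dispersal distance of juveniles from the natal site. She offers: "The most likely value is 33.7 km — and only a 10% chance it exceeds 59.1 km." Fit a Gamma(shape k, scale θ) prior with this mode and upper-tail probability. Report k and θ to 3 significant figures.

Gamma(k,θ) with k>1 has mode (k−1)θ, so θ = 33.7/(k−1).
Need P(X < 59.1) = 0.9 with θ tied to k this way. Start at k = 2, θ = 33.7: P(X<59.1) ≈ 0.523.
Too low — raise k to concentrate. Iterating converges to k ≈ 7.02.
Then θ = 33.7/(7.02−1) ≈ 5.6.

k ≈ 7.02, θ ≈ 5.6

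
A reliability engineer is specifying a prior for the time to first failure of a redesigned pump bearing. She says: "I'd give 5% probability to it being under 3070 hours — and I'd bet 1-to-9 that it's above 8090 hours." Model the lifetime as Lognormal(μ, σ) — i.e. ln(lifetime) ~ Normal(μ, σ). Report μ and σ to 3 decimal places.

If T ~ Lognormal(μ,σ) then ln T ~ Normal(μ,σ), so the p-quantile of ln T is μ + z_p·σ.
ln(3070) = 8.029 and ln(8090) = 8.998; z_{0.05} = -1.645, z_{0.9} = 1.282.
σ = (8.998 − 8.029)/(1.282 − (-1.645)) = 0.331.
μ = 8.029 − (-1.645)·0.331 = 8.574.

μ ≈ 8.574, σ ≈ 0.331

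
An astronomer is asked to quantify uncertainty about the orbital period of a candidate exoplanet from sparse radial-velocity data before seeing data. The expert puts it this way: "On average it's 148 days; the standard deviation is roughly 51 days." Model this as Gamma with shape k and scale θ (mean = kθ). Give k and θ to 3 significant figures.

k ≈ 8.42, θ ≈ 17.6

For Gamma(k, scale θ): mean = kθ, variance = kθ², so CV = 1/√k.
CV = SD/mean = 51/148 = 0.3446, hence k = 1/CV² = 8.42.
Then θ = mean/k = 148/8.42 = 17.6.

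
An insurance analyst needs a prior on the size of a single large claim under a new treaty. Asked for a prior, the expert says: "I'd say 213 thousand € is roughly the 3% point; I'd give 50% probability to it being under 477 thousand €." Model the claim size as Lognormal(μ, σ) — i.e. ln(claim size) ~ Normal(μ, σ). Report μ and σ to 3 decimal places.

If T ~ Lognormal(μ,σ) then ln T ~ Normal(μ,σ), so the p-quantile of ln T is μ + z_p·σ.
ln(213) = 5.361 and ln(477) = 6.168; z_{0.03} = -1.881, z_{0.5} = 0.
σ = (6.168 − 5.361)/(0 − (-1.881)) = 0.429.
μ = 5.361 − (-1.881)·0.429 = 6.168.

μ ≈ 6.168, σ ≈ 0.429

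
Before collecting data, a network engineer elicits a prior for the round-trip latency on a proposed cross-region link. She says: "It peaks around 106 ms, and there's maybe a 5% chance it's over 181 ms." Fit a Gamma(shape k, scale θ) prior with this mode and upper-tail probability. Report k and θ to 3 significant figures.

Gamma(k,θ) with k>1 has mode (k−1)θ, so θ = 106/(k−1).
Need P(X < 181) = 0.95 with θ tied to k this way. Start at k = 2, θ = 106: P(X<181) ≈ 0.509.
Too low — raise k to concentrate. Iterating converges to k ≈ 10.8.
Then θ = 106/(10.8−1) ≈ 10.9.

k ≈ 10.8, θ ≈ 10.9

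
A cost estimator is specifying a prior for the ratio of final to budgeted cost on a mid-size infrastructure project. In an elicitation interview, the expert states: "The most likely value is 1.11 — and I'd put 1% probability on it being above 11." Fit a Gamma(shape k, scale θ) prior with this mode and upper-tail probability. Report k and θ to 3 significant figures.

Gamma(k,θ) with k>1 has mode (k−1)θ, so θ = 1.11/(k−1).
Need P(X < 11) = 0.99 with θ tied to k this way. Start at k = 2, θ = 1.11: P(X<11) ≈ 0.999.
Too high — lower k to spread out. Iterating converges to k ≈ 1.59.
Then θ = 1.11/(1.59−1) ≈ 1.88.

k ≈ 1.59, θ ≈ 1.88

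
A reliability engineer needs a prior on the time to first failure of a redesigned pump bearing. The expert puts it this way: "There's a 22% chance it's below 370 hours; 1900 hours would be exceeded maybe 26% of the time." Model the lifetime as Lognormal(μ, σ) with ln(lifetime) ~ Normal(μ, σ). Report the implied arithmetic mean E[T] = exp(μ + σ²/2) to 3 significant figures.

If T ~ Lognormal(μ,σ) then ln T ~ Normal(μ,σ), so the p-quantile of ln T is μ + z_p·σ.
ln(370) = 5.914 and ln(1900) = 7.55; z_{0.22} = -0.7722, z_{0.74} = 0.6433.
σ = (7.55 − 5.914)/(0.6433 − (-0.7722)) = 1.156.
μ = 5.914 − (-0.7722)·1.156 = 6.806.
E[T] = exp(μ + σ²/2) = exp(6.806 + 0.6680) = 1760 hours.

E[T] ≈ 1760 hours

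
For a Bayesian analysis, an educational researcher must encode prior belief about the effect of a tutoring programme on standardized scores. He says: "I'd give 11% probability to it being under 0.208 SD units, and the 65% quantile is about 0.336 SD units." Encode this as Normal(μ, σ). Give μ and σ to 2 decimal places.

μ = 0.31, σ = 0.08

The p-quantile of Normal(μ,σ) is μ + z_p·σ, with z_{0.11} = -1.227 and z_{0.65} = 0.3853.
Eliminate σ: μ = (z₂·x₁ − z₁·x₂)/(z₂ − z₁) = (0.3853·0.208 − (-1.227)·0.336)/1.612 = 0.31.
Then σ = (x₂ − x₁)/(z₂ − z₁) = (0.336 − 0.208)/1.612 = 0.08.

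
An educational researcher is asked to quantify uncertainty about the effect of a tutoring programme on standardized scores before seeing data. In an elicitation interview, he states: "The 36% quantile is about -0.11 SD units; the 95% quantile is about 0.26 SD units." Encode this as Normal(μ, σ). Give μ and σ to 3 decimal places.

μ = -0.044, σ = 0.185

The p-quantile of Normal(μ,σ) is μ + z_p·σ, with z_{0.36} = -0.3585 and z_{0.95} = 1.645.
Eliminate σ: μ = (z₂·x₁ − z₁·x₂)/(z₂ − z₁) = (1.645·-0.11 − (-0.3585)·0.26)/2.003 = -0.044.
Then σ = (x₂ − x₁)/(z₂ − z₁) = (0.26 − -0.11)/2.003 = 0.185.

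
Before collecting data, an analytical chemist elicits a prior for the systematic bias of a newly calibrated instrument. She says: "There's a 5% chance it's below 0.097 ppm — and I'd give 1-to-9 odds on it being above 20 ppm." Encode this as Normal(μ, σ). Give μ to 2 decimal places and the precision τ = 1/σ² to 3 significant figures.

The p-quantile of Normal(μ,σ) is μ + z_p·σ, with z_{0.05} = -1.645 and z_{0.9} = 1.282.
Eliminate σ: μ = (z₂·x₁ − z₁·x₂)/(z₂ − z₁) = (1.282·0.097 − (-1.645)·20)/2.926 = 11.28.
Then σ = (x₂ − x₁)/(z₂ − z₁) = (20 − 0.097)/2.926 = 6.80.
Precision τ = 1/σ² = 1/6.801² = 0.0216.

μ = 11.28, τ = 0.0216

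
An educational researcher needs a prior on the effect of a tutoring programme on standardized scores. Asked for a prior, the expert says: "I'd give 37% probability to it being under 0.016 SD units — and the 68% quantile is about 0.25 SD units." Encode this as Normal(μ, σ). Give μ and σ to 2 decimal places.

μ = 0.11, σ = 0.29

The p-quantile of Normal(μ,σ) is μ + z_p·σ, with z_{0.37} = -0.3319 and z_{0.68} = 0.4677.
Eliminate σ: μ = (z₂·x₁ − z₁·x₂)/(z₂ − z₁) = (0.4677·0.016 − (-0.3319)·0.25)/0.7996 = 0.11.
Then σ = (x₂ − x₁)/(z₂ − z₁) = (0.25 − 0.016)/0.7996 = 0.29.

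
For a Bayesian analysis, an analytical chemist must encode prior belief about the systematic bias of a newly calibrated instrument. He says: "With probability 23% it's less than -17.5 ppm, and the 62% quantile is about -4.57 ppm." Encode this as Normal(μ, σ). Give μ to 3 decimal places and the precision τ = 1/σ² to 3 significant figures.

For Normal(μ,σ), the p-quantile is μ + z_p·σ. Here z_{0.23} = -0.7388, z_{0.62} = 0.3055.
So -17.5 = μ − 0.7388σ and -4.57 = μ + 0.3055σ.
Subtracting: σ = (-4.57 − -17.5)/(0.3055 − (-0.7388)) = 12.381.
Then μ = -17.5 − (-0.7388)·12.381 = -8.352.
Precision τ = 1/σ² = 1/12.38² = 0.00652.

μ = -8.352, τ = 0.00652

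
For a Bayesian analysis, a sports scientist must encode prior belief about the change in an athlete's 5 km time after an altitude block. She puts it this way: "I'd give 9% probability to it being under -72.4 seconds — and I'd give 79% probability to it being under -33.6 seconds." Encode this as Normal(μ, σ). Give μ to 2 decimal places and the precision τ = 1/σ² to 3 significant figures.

μ = -48.17, τ = 0.00306

The p-quantile of Normal(μ,σ) is μ + z_p·σ, with z_{0.09} = -1.341 and z_{0.79} = 0.8064.
Eliminate σ: μ = (z₂·x₁ − z₁·x₂)/(z₂ − z₁) = (0.8064·-72.4 − (-1.341)·-33.6)/2.147 = -48.17.
Then σ = (x₂ − x₁)/(z₂ − z₁) = (-33.6 − -72.4)/2.147 = 18.07.
Precision τ = 1/σ² = 1/18.07² = 0.00306.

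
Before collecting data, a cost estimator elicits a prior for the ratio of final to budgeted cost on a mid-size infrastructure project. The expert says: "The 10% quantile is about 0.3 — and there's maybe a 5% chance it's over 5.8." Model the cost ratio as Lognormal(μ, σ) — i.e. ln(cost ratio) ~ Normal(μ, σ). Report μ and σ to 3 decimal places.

μ ≈ 0.093, σ ≈ 1.012

If T ~ Lognormal(μ,σ) then ln T ~ Normal(μ,σ), so the p-quantile of ln T is μ + z_p·σ.
ln(0.3) = -1.204 and ln(5.8) = 1.758; z_{0.1} = -1.282, z_{0.95} = 1.645.
σ = (1.758 − -1.204)/(1.645 − (-1.282)) = 1.012.
μ = -1.204 − (-1.282)·1.012 = 0.093.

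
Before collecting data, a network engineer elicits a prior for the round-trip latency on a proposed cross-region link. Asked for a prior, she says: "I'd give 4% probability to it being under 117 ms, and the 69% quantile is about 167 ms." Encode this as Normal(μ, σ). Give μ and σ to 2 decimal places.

The p-quantile of Normal(μ,σ) is μ + z_p·σ, with z_{0.04} = -1.751 and z_{0.69} = 0.4959.
Eliminate σ: μ = (z₂·x₁ − z₁·x₂)/(z₂ − z₁) = (0.4959·117 − (-1.751)·167)/2.247 = 155.96.
Then σ = (x₂ − x₁)/(z₂ − z₁) = (167 − 117)/2.247 = 22.26.

μ = 155.96, σ = 22.26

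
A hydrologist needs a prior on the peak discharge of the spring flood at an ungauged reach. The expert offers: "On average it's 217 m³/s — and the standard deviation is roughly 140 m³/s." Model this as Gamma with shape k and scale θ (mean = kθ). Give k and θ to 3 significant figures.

k ≈ 2.4, θ ≈ 90.3

For Gamma(k, scale θ): mean = kθ, variance = kθ², so CV = 1/√k.
CV = SD/mean = 140/217 = 0.6452, hence k = 1/CV² = 2.4.
Then θ = mean/k = 217/2.4 = 90.3.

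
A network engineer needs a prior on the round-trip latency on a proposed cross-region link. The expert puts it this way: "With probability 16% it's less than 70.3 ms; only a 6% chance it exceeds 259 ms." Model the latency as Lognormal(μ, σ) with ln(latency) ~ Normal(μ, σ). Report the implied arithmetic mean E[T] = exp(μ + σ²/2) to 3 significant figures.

If T ~ Lognormal(μ,σ) then ln T ~ Normal(μ,σ), so the p-quantile of ln T is μ + z_p·σ.
ln(70.3) = 4.253 and ln(259) = 5.557; z_{0.16} = -0.9945, z_{0.94} = 1.555.
σ = (5.557 − 4.253)/(1.555 − (-0.9945)) = 0.512.
μ = 4.253 − (-0.9945)·0.512 = 4.761.
E[T] = exp(μ + σ²/2) = exp(4.761 + 0.1308) = 133 ms.

E[T] ≈ 133 ms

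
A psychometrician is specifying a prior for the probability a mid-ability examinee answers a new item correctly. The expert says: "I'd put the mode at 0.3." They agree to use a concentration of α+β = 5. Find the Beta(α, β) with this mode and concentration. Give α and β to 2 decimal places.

α = 1.90, β = 3.10

For α,β > 1 the Beta mode is (α−1)/(α+β−2). With α+β = 5, the mode is (α−1)/3.
Set (α−1)/3 = 0.3 → α = 1 + 0.3·3 = 1.90.
β = 5 − α = 3.10.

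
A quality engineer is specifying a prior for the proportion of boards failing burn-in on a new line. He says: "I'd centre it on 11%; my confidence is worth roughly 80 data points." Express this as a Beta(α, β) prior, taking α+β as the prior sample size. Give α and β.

Under the effective-sample-size interpretation, Beta(α, β) has prior mean α/(α+β) and prior sample size α+β.
So α+β = 80 and α/(α+β) = 0.11, giving α = 0.11·80 = 8.8 and β = 80 − 8.8 = 71.2.

α = 8.8, β = 71.2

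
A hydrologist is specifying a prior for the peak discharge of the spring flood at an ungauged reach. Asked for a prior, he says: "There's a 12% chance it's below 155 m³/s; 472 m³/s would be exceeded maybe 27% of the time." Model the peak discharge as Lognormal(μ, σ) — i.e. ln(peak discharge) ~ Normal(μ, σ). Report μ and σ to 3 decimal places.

If T ~ Lognormal(μ,σ) then ln T ~ Normal(μ,σ), so the p-quantile of ln T is μ + z_p·σ.
ln(155) = 5.043 and ln(472) = 6.157; z_{0.12} = -1.175, z_{0.73} = 0.6128.
σ = (6.157 − 5.043)/(0.6128 − (-1.175)) = 0.623.
μ = 5.043 − (-1.175)·0.623 = 5.775.

μ ≈ 5.775, σ ≈ 0.623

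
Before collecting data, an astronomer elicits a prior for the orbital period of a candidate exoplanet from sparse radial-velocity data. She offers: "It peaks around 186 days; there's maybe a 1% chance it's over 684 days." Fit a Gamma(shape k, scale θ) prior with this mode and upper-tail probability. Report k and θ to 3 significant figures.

Gamma(k,θ) with k>1 has mode (k−1)θ, so θ = 186/(k−1).
Need P(X < 684) = 0.99 with θ tied to k this way. Start at k = 2, θ = 186: P(X<684) ≈ 0.882.
Too low — raise k to concentrate. Iterating converges to k ≈ 3.52.
Then θ = 186/(3.52−1) ≈ 73.8.

k ≈ 3.52, θ ≈ 73.8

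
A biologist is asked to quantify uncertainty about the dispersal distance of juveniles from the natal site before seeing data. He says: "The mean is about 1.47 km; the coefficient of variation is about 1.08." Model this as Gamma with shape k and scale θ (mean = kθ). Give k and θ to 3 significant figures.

For Gamma(k, scale θ): mean = kθ, variance = kθ², so CV = 1/√k.
CV = 1.08, hence k = 1/CV² = 0.857.
Then θ = mean/k = 1.47/0.857 = 1.71.

k ≈ 0.857, θ ≈ 1.71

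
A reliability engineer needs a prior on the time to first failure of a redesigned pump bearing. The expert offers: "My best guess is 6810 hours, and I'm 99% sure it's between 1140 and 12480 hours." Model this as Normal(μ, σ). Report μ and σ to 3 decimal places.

μ = 6810.000, σ = 2201.233

A symmetric 99% interval runs μ ± z·σ with z = 2.576.
Half-width = 5670, so σ = 5670/2.576 = 2201.233.
μ is the stated best guess, 6810.000.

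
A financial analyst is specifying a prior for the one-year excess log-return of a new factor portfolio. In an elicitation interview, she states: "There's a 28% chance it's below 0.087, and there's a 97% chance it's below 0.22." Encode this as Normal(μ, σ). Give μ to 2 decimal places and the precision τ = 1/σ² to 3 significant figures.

The p-quantile of Normal(μ,σ) is μ + z_p·σ, with z_{0.28} = -0.5828 and z_{0.97} = 1.881.
Eliminate σ: μ = (z₂·x₁ − z₁·x₂)/(z₂ − z₁) = (1.881·0.087 − (-0.5828)·0.22)/2.464 = 0.12.
Then σ = (x₂ − x₁)/(z₂ − z₁) = (0.22 − 0.087)/2.464 = 0.05.
Precision τ = 1/σ² = 1/0.05399² = 343.

μ = 0.12, τ = 343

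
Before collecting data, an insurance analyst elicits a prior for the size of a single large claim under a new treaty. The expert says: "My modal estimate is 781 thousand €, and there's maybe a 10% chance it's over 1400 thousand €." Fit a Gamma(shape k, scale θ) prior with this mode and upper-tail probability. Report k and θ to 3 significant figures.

Gamma(k,θ) with k>1 has mode (k−1)θ, so θ = 781/(k−1).
Need P(X < 1400) = 0.9 with θ tied to k this way. Start at k = 2, θ = 781: P(X<1400) ≈ 0.535.
Too low — raise k to concentrate. Iterating converges to k ≈ 6.59.
Then θ = 781/(6.59−1) ≈ 140.

k ≈ 6.59, θ ≈ 140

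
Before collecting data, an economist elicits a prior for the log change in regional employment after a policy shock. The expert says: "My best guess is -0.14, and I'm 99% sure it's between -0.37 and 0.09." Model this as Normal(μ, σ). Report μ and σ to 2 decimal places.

μ = -0.14, σ = 0.09

A symmetric 99% interval runs μ ± z·σ with z = 2.576.
Half-width = 0.23, so σ = 0.23/2.576 = 0.09.
μ is the stated best guess, -0.14.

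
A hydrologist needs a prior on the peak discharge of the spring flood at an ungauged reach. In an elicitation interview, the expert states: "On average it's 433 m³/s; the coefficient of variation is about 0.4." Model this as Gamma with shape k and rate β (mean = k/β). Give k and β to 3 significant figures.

k ≈ 6.25, β ≈ 0.0144

For Gamma(k, rate β): mean = k/β, variance = k/β², so CV = 1/√k.
CV = 0.4, hence k = 1/CV² = 6.25.
Then β = k/mean = 6.25/433 = 0.0144.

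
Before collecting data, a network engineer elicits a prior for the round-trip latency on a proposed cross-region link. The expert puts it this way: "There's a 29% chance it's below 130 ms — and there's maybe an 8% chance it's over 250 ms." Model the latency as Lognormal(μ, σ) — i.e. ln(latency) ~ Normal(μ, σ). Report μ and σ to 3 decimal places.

μ ≈ 5.052, σ ≈ 0.334

If T ~ Lognormal(μ,σ) then ln T ~ Normal(μ,σ), so the p-quantile of ln T is μ + z_p·σ.
ln(130) = 4.868 and ln(250) = 5.521; z_{0.29} = -0.5534, z_{0.92} = 1.405.
σ = (5.521 − 4.868)/(1.405 − (-0.5534)) = 0.334.
μ = 4.868 − (-0.5534)·0.334 = 5.052.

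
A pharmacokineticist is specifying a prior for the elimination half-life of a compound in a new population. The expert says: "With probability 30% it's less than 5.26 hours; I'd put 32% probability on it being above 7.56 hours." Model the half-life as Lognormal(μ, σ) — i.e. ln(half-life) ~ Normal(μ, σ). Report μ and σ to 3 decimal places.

If T ~ Lognormal(μ,σ) then ln T ~ Normal(μ,σ), so the p-quantile of ln T is μ + z_p·σ.
ln(5.26) = 1.66 and ln(7.56) = 2.023; z_{0.3} = -0.5244, z_{0.68} = 0.4677.
σ = (2.023 − 1.66)/(0.4677 − (-0.5244)) = 0.366.
μ = 1.66 − (-0.5244)·0.366 = 1.852.

μ ≈ 1.852, σ ≈ 0.366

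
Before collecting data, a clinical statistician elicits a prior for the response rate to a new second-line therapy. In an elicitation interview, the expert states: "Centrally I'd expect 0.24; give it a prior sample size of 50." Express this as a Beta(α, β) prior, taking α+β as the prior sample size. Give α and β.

Under the effective-sample-size interpretation, Beta(α, β) has prior mean α/(α+β) and prior sample size α+β.
So α+β = 50 and α/(α+β) = 0.24, giving α = 0.24·50 = 12 and β = 50 − 12 = 38.

α = 12, β = 38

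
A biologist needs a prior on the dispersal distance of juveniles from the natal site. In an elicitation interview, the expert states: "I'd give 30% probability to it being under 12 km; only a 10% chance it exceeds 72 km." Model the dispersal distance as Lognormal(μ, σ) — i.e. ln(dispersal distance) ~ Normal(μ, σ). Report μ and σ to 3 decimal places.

μ ≈ 3.005, σ ≈ 0.992

If T ~ Lognormal(μ,σ) then ln T ~ Normal(μ,σ), so the p-quantile of ln T is μ + z_p·σ.
ln(12) = 2.485 and ln(72) = 4.277; z_{0.3} = -0.5244, z_{0.9} = 1.282.
σ = (4.277 − 2.485)/(1.282 − (-0.5244)) = 0.992.
μ = 2.485 − (-0.5244)·0.992 = 3.005.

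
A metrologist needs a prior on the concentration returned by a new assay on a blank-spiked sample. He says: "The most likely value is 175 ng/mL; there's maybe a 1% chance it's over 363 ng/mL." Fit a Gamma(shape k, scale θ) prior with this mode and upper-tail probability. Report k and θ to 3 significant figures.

k ≈ 10.2, θ ≈ 19.1

Gamma(k,θ) with k>1 has mode (k−1)θ, so θ = 175/(k−1).
Need P(X < 363) = 0.99 with θ tied to k this way. Start at k = 2, θ = 175: P(X<363) ≈ 0.614.
Too low — raise k to concentrate. Iterating converges to k ≈ 10.2.
Then θ = 175/(10.2−1) ≈ 19.1.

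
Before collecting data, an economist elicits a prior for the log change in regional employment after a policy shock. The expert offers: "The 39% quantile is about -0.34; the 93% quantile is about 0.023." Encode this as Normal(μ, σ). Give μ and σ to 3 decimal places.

μ = -0.282, σ = 0.207

For Normal(μ,σ), the p-quantile is μ + z_p·σ. Here z_{0.39} = -0.2793, z_{0.93} = 1.476.
So -0.34 = μ − 0.2793σ and 0.023 = μ + 1.476σ.
Subtracting: σ = (0.023 − -0.34)/(1.476 − (-0.2793)) = 0.207.
Then μ = -0.34 − (-0.2793)·0.207 = -0.282.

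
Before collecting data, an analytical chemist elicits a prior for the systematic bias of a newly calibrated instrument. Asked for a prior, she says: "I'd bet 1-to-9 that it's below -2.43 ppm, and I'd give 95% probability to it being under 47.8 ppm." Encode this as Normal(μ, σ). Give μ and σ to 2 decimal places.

For Normal(μ,σ), the p-quantile is μ + z_p·σ. Here z_{0.1} = -1.282, z_{0.95} = 1.645.
So -2.43 = μ − 1.282σ and 47.8 = μ + 1.645σ.
Subtracting: σ = (47.8 − -2.43)/(1.645 − (-1.282)) = 17.16.
Then μ = -2.43 − (-1.282)·17.16 = 19.57.

μ = 19.57, σ = 17.16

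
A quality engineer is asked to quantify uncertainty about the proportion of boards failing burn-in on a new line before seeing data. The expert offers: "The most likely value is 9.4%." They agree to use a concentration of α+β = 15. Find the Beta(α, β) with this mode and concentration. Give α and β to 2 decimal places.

α = 2.22, β = 12.78

For α,β > 1 the Beta mode is (α−1)/(α+β−2). With α+β = 15, the mode is (α−1)/13.
Set (α−1)/13 = 0.094 → α = 1 + 0.094·13 = 2.22.
β = 15 − α = 12.78.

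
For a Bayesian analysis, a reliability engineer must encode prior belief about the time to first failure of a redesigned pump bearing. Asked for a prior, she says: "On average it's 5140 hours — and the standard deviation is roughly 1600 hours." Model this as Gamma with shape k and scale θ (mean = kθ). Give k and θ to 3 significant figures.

k ≈ 10.3, θ ≈ 498

For Gamma(k, scale θ): mean = kθ, variance = kθ², so CV = 1/√k.
CV = SD/mean = 1600/5140 = 0.3113, hence k = 1/CV² = 10.3.
Then θ = mean/k = 5140/10.3 = 498.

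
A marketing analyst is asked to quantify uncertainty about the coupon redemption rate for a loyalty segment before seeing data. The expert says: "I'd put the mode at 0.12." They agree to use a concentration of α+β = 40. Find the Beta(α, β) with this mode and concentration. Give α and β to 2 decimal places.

α = 5.56, β = 34.44

For α,β > 1 the Beta mode is (α−1)/(α+β−2). With α+β = 40, the mode is (α−1)/38.
Set (α−1)/38 = 0.12 → α = 1 + 0.12·38 = 5.56.
β = 40 − α = 34.44.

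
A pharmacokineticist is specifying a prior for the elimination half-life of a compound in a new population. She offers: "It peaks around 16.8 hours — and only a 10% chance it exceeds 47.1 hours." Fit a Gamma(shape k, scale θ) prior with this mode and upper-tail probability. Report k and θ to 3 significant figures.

Gamma(k,θ) with k>1 has mode (k−1)θ, so θ = 16.8/(k−1).
Need P(X < 47.1) = 0.9 with θ tied to k this way. Start at k = 2, θ = 16.8: P(X<47.1) ≈ 0.770.
Too low — raise k to concentrate. Iterating converges to k ≈ 2.8.
Then θ = 16.8/(2.8−1) ≈ 9.35.

k ≈ 2.8, θ ≈ 9.35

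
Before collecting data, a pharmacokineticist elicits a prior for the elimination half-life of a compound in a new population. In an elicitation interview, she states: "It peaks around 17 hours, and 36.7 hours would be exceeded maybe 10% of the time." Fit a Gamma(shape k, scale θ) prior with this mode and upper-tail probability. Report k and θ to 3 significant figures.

k ≈ 4.25, θ ≈ 5.24

Gamma(k,θ) with k>1 has mode (k−1)θ, so θ = 17/(k−1).
Need P(X < 36.7) = 0.9 with θ tied to k this way. Start at k = 2, θ = 17: P(X<36.7) ≈ 0.635.
Too low — raise k to concentrate. Iterating converges to k ≈ 4.25.
Then θ = 17/(4.25−1) ≈ 5.24.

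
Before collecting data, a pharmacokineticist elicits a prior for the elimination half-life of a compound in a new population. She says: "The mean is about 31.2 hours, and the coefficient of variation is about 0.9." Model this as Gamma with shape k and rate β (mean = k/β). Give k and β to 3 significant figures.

For Gamma(k, rate β): mean = k/β, variance = k/β², so CV = 1/√k.
CV = 0.9, hence k = 1/CV² = 1.23.
Then β = k/mean = 1.23/31.2 = 0.0396.

k ≈ 1.23, β ≈ 0.0396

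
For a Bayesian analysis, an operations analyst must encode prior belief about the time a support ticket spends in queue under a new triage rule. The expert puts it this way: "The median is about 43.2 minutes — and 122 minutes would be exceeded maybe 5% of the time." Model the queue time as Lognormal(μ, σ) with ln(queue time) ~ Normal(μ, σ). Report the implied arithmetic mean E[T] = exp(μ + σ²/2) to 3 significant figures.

E[T] ≈ 52.7 minutes

If T ~ Lognormal(μ,σ) then ln T ~ Normal(μ,σ), so the p-quantile of ln T is μ + z_p·σ.
ln(43.2) = 3.766 and ln(122) = 4.804; z_{0.5} = 0, z_{0.95} = 1.645.
σ = (4.804 − 3.766)/(1.645 − (0)) = 0.631.
μ = 3.766 − (0)·0.631 = 3.766.
E[T] = exp(μ + σ²/2) = exp(3.766 + 0.1992) = 52.7 minutes.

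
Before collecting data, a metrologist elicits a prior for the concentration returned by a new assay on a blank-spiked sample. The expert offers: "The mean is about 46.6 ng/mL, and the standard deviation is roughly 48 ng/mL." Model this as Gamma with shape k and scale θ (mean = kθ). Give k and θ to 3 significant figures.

For Gamma(k, scale θ): mean = kθ, variance = kθ², so CV = 1/√k.
CV = SD/mean = 48/46.6 = 1.03, hence k = 1/CV² = 0.943.
Then θ = mean/k = 46.6/0.943 = 49.4.

k ≈ 0.943, θ ≈ 49.4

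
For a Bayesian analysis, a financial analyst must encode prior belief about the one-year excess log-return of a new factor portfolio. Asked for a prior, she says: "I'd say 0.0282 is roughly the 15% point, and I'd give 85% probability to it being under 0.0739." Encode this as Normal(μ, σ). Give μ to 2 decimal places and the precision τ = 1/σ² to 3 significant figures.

μ = 0.05, τ = 2060

For Normal(μ,σ), the p-quantile is μ + z_p·σ. Here z_{0.15} = -1.036, z_{0.85} = 1.036.
So 0.0282 = μ − 1.036σ and 0.0739 = μ + 1.036σ.
Subtracting: σ = (0.0739 − 0.0282)/(1.036 − (-1.036)) = 0.02.
Then μ = 0.0282 − (-1.036)·0.02 = 0.05.
Precision τ = 1/σ² = 1/0.02205² = 2060.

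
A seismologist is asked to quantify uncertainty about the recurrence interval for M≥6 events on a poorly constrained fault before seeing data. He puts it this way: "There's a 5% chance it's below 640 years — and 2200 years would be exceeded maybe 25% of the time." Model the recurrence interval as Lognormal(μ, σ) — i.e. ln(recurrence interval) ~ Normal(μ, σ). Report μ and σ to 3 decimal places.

μ ≈ 7.337, σ ≈ 0.532

If T ~ Lognormal(μ,σ) then ln T ~ Normal(μ,σ), so the p-quantile of ln T is μ + z_p·σ.
ln(640) = 6.461 and ln(2200) = 7.696; z_{0.05} = -1.645, z_{0.75} = 0.6745.
σ = (7.696 − 6.461)/(0.6745 − (-1.645)) = 0.532.
μ = 6.461 − (-1.645)·0.532 = 7.337.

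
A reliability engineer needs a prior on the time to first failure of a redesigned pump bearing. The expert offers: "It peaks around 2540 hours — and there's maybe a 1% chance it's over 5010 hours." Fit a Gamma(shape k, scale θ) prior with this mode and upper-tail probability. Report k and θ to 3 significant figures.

Gamma(k,θ) with k>1 has mode (k−1)θ, so θ = 2540/(k−1).
Need P(X < 5010) = 0.99 with θ tied to k this way. Start at k = 2, θ = 2540: P(X<5010) ≈ 0.586.
Too low — raise k to concentrate. Iterating converges to k ≈ 11.7.
Then θ = 2540/(11.7−1) ≈ 238.

k ≈ 11.7, θ ≈ 238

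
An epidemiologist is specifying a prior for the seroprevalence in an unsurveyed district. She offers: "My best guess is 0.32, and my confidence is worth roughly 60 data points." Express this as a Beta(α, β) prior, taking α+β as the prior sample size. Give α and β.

Under the effective-sample-size interpretation, Beta(α, β) has prior mean α/(α+β) and prior sample size α+β.
So α+β = 60 and α/(α+β) = 0.32, giving α = 0.32·60 = 19.2 and β = 60 − 19.2 = 40.8.

α = 19.2, β = 40.8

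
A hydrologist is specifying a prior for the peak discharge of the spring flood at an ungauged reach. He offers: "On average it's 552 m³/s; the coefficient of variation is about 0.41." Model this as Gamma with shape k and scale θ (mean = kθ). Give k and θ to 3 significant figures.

k ≈ 5.95, θ ≈ 92.8

For Gamma(k, scale θ): mean = kθ, variance = kθ², so CV = 1/√k.
CV = 0.41, hence k = 1/CV² = 5.95.
Then θ = mean/k = 552/5.95 = 92.8.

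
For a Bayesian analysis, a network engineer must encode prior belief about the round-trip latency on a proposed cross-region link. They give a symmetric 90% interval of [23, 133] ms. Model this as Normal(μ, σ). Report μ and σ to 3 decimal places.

A symmetric 90% interval runs μ ± z·σ with z = 1.645.
Half-width = 55, so σ = 55/1.645 = 33.438.
μ is the interval midpoint, 78.000.

μ = 78.000, σ = 33.438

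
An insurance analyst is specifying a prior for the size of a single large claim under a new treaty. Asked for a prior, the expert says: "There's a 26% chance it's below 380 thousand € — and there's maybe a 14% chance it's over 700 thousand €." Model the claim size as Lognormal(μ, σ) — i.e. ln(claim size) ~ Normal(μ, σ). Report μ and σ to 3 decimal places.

If T ~ Lognormal(μ,σ) then ln T ~ Normal(μ,σ), so the p-quantile of ln T is μ + z_p·σ.
ln(380) = 5.94 and ln(700) = 6.551; z_{0.26} = -0.6433, z_{0.86} = 1.08.
σ = (6.551 − 5.94)/(1.08 − (-0.6433)) = 0.354.
μ = 5.94 − (-0.6433)·0.354 = 6.168.

μ ≈ 6.168, σ ≈ 0.354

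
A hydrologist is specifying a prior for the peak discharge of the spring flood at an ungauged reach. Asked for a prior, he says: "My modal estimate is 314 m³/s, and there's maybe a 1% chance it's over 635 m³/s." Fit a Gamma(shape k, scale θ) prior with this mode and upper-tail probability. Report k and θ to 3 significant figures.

k ≈ 10.9, θ ≈ 31.8

Gamma(k,θ) with k>1 has mode (k−1)θ, so θ = 314/(k−1).
Need P(X < 635) = 0.99 with θ tied to k this way. Start at k = 2, θ = 314: P(X<635) ≈ 0.600.
Too low — raise k to concentrate. Iterating converges to k ≈ 10.9.
Then θ = 314/(10.9−1) ≈ 31.8.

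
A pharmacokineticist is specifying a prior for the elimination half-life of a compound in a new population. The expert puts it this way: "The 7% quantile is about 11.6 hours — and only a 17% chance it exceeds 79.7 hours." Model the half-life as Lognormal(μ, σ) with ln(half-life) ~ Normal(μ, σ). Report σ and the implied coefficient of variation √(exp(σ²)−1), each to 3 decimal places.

σ ≈ 0.793, CV ≈ 0.936

If T ~ Lognormal(μ,σ) then ln T ~ Normal(μ,σ), so the p-quantile of ln T is μ + z_p·σ.
ln(11.6) = 2.451 and ln(79.7) = 4.378; z_{0.07} = -1.476, z_{0.83} = 0.9542.
σ = (4.378 − 2.451)/(0.9542 − (-1.476)) = 0.793.
μ = 2.451 − (-1.476)·0.793 = 3.621.
CV = √(exp(σ²)−1) = √(exp(0.6291)−1) = 0.936.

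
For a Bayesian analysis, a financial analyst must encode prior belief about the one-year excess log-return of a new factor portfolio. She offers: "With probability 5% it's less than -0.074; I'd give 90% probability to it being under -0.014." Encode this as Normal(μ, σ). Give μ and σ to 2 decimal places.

For Normal(μ,σ), the p-quantile is μ + z_p·σ. Here z_{0.05} = -1.645, z_{0.9} = 1.282.
So -0.074 = μ − 1.645σ and -0.014 = μ + 1.282σ.
Subtracting: σ = (-0.014 − -0.074)/(1.282 − (-1.645)) = 0.02.
Then μ = -0.074 − (-1.645)·0.02 = -0.04.

μ = -0.04, σ = 0.02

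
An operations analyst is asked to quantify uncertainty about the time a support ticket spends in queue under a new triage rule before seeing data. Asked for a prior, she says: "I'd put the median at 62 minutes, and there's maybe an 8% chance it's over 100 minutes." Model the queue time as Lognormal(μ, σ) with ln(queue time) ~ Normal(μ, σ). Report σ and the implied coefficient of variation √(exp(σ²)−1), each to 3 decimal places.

If T ~ Lognormal(μ,σ) then ln T ~ Normal(μ,σ), so the p-quantile of ln T is μ + z_p·σ.
ln(62) = 4.127 and ln(100) = 4.605; z_{0.5} = 0, z_{0.92} = 1.405.
σ = (4.605 − 4.127)/(1.405 − (0)) = 0.340.
μ = 4.127 − (0)·0.340 = 4.127.
CV = √(exp(σ²)−1) = √(exp(0.1158)−1) = 0.350.

σ ≈ 0.340, CV ≈ 0.350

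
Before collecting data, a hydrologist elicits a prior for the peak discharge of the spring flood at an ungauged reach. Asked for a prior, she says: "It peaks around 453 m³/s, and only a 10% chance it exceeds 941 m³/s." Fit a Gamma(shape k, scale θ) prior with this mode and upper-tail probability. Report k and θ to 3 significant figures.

k ≈ 4.59, θ ≈ 126

Gamma(k,θ) with k>1 has mode (k−1)θ, so θ = 453/(k−1).
Need P(X < 941) = 0.9 with θ tied to k this way. Start at k = 2, θ = 453: P(X<941) ≈ 0.615.
Too low — raise k to concentrate. Iterating converges to k ≈ 4.59.
Then θ = 453/(4.59−1) ≈ 126.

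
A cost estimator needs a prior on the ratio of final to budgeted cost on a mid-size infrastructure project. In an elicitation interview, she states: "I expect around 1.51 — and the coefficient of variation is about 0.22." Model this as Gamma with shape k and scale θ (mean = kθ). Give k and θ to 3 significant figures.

k ≈ 20.7, θ ≈ 0.0731

For Gamma(k, scale θ): mean = kθ, variance = kθ², so CV = 1/√k.
CV = 0.22, hence k = 1/CV² = 20.7.
Then θ = mean/k = 1.51/20.7 = 0.0731.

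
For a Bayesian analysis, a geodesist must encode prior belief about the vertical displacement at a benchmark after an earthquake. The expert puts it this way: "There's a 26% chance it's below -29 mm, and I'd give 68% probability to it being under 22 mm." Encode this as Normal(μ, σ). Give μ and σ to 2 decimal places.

For Normal(μ,σ), the p-quantile is μ + z_p·σ. Here z_{0.26} = -0.6433, z_{0.68} = 0.4677.
So -29 = μ − 0.6433σ and 22 = μ + 0.4677σ.
Subtracting: σ = (22 − -29)/(0.4677 − (-0.6433)) = 45.90.
Then μ = -29 − (-0.6433)·45.90 = 0.53.

μ = 0.53, σ = 45.90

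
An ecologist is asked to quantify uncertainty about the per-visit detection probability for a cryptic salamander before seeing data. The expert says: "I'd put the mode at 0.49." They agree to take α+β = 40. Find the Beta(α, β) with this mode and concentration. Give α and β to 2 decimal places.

For α,β > 1 the Beta mode is (α−1)/(α+β−2). With α+β = 40, the mode is (α−1)/38.
Set (α−1)/38 = 0.49 → α = 1 + 0.49·38 = 19.62.
β = 40 − α = 20.38.

α = 19.62, β = 20.38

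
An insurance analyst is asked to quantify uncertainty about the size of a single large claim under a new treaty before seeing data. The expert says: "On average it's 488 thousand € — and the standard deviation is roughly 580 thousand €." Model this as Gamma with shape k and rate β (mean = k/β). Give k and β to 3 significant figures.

k ≈ 0.708, β ≈ 0.00145

For Gamma(k, rate β): mean = k/β, variance = k/β², so CV = 1/√k.
CV = SD/mean = 580/488 = 1.189, hence k = 1/CV² = 0.708.
Then β = k/mean = 0.708/488 = 0.00145.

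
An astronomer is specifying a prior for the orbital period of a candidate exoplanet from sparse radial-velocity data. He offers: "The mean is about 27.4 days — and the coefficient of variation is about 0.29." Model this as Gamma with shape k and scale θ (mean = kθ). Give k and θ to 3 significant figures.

k ≈ 11.9, θ ≈ 2.3

For Gamma(k, scale θ): mean = kθ, variance = kθ², so CV = 1/√k.
CV = 0.29, hence k = 1/CV² = 11.9.
Then θ = mean/k = 27.4/11.9 = 2.3.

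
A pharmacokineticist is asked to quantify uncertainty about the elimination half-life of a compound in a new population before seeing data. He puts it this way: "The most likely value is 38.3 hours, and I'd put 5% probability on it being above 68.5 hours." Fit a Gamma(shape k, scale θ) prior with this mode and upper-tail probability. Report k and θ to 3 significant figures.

k ≈ 9.25, θ ≈ 4.64

Gamma(k,θ) with k>1 has mode (k−1)θ, so θ = 38.3/(k−1).
Need P(X < 68.5) = 0.95 with θ tied to k this way. Start at k = 2, θ = 38.3: P(X<68.5) ≈ 0.534.
Too low — raise k to concentrate. Iterating converges to k ≈ 9.25.
Then θ = 38.3/(9.25−1) ≈ 4.64.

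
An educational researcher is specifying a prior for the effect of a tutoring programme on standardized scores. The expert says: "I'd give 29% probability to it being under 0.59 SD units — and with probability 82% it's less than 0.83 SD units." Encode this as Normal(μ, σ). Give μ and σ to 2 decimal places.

μ = 0.68, σ = 0.16

For Normal(μ,σ), the p-quantile is μ + z_p·σ. Here z_{0.29} = -0.5534, z_{0.82} = 0.9154.
So 0.59 = μ − 0.5534σ and 0.83 = μ + 0.9154σ.
Subtracting: σ = (0.83 − 0.59)/(0.9154 − (-0.5534)) = 0.16.
Then μ = 0.59 − (-0.5534)·0.16 = 0.68.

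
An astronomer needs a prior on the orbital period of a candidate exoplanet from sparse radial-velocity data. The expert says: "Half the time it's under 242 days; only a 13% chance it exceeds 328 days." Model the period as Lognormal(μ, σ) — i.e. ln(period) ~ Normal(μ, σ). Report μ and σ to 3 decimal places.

If T ~ Lognormal(μ,σ) then ln T ~ Normal(μ,σ), so the p-quantile of ln T is μ + z_p·σ.
ln(242) = 5.489 and ln(328) = 5.793; z_{0.5} = 0, z_{0.87} = 1.126.
σ = (5.793 − 5.489)/(1.126 − (0)) = 0.270.
μ = 5.489 − (0)·0.270 = 5.489.

μ ≈ 5.489, σ ≈ 0.270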